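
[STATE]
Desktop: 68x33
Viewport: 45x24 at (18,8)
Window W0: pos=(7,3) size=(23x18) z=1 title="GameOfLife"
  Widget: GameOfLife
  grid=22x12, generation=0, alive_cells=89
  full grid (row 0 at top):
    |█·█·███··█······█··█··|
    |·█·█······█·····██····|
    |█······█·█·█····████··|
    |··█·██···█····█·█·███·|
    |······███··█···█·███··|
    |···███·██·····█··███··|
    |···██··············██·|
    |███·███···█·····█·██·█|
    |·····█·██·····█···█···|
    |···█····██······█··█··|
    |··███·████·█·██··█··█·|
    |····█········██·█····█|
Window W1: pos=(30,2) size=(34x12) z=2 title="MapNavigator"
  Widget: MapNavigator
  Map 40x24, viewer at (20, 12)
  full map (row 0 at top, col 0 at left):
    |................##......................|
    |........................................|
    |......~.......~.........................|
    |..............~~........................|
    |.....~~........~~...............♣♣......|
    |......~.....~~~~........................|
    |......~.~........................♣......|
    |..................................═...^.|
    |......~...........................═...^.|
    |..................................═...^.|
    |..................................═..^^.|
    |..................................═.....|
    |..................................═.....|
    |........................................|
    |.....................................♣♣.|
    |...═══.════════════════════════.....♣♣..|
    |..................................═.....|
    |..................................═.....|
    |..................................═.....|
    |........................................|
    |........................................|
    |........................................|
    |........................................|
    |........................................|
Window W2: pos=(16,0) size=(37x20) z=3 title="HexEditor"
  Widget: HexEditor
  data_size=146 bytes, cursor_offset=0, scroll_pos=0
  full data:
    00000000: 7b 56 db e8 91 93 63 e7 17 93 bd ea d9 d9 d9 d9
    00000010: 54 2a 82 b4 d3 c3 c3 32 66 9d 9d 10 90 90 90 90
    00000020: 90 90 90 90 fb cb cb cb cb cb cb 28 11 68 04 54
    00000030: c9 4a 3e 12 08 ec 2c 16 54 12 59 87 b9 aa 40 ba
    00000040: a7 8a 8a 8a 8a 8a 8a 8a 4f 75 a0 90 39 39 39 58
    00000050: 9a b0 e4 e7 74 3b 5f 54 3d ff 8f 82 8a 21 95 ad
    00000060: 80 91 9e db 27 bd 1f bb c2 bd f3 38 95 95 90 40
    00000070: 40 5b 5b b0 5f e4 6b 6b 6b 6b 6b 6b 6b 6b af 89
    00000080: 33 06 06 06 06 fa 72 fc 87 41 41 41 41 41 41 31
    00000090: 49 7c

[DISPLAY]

0000050  9a b0 e4 e7 74 3b 5f 54  ┃........═.
0000060  80 91 9e db 27 bd 1f bb  ┃........═.
0000070  40 5b 5b b0 5f e4 6b 6b  ┃..........
0000080  33 06 06 06 06 fa 72 fc  ┃..........
0000090  49 7c                    ┃═════.....
                                  ┃━━━━━━━━━━
                                  ┃          
                                  ┃          
                                  ┃          
                                  ┃          
                                  ┃          
━━━━━━━━━━━━━━━━━━━━━━━━━━━━━━━━━━┛          
━━━━━━━━━━━┛                                 
                                             
                                             
                                             
                                             
                                             
                                             
                                             
                                             
                                             
                                             
                                             


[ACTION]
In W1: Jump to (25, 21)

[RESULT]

0000050  9a b0 e4 e7 74 3b 5f 54  ┃......... 
0000060  80 91 9e db 27 bd 1f bb  ┃......... 
0000070  40 5b 5b b0 5f e4 6b 6b  ┃......... 
0000080  33 06 06 06 06 fa 72 fc  ┃......... 
0000090  49 7c                    ┃          
                                  ┃━━━━━━━━━━
                                  ┃          
                                  ┃          
                                  ┃          
                                  ┃          
                                  ┃          
━━━━━━━━━━━━━━━━━━━━━━━━━━━━━━━━━━┛          
━━━━━━━━━━━┛                                 
                                             
                                             
                                             
                                             
                                             
                                             
                                             
                                             
                                             
                                             
                                             


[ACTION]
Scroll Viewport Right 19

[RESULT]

50  9a b0 e4 e7 74 3b 5f 54  ┃......... ┃    
60  80 91 9e db 27 bd 1f bb  ┃......... ┃    
70  40 5b 5b b0 5f e4 6b 6b  ┃......... ┃    
80  33 06 06 06 06 fa 72 fc  ┃......... ┃    
90  49 7c                    ┃          ┃    
                             ┃━━━━━━━━━━┛    
                             ┃               
                             ┃               
                             ┃               
                             ┃               
                             ┃               
━━━━━━━━━━━━━━━━━━━━━━━━━━━━━┛               
━━━━━━┛                                      
                                             
                                             
                                             
                                             
                                             
                                             
                                             
                                             
                                             
                                             
                                             


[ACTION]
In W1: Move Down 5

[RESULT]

50  9a b0 e4 e7 74 3b 5f 54  ┃......... ┃    
60  80 91 9e db 27 bd 1f bb  ┃......... ┃    
70  40 5b 5b b0 5f e4 6b 6b  ┃          ┃    
80  33 06 06 06 06 fa 72 fc  ┃          ┃    
90  49 7c                    ┃          ┃    
                             ┃━━━━━━━━━━┛    
                             ┃               
                             ┃               
                             ┃               
                             ┃               
                             ┃               
━━━━━━━━━━━━━━━━━━━━━━━━━━━━━┛               
━━━━━━┛                                      
                                             
                                             
                                             
                                             
                                             
                                             
                                             
                                             
                                             
                                             
                                             


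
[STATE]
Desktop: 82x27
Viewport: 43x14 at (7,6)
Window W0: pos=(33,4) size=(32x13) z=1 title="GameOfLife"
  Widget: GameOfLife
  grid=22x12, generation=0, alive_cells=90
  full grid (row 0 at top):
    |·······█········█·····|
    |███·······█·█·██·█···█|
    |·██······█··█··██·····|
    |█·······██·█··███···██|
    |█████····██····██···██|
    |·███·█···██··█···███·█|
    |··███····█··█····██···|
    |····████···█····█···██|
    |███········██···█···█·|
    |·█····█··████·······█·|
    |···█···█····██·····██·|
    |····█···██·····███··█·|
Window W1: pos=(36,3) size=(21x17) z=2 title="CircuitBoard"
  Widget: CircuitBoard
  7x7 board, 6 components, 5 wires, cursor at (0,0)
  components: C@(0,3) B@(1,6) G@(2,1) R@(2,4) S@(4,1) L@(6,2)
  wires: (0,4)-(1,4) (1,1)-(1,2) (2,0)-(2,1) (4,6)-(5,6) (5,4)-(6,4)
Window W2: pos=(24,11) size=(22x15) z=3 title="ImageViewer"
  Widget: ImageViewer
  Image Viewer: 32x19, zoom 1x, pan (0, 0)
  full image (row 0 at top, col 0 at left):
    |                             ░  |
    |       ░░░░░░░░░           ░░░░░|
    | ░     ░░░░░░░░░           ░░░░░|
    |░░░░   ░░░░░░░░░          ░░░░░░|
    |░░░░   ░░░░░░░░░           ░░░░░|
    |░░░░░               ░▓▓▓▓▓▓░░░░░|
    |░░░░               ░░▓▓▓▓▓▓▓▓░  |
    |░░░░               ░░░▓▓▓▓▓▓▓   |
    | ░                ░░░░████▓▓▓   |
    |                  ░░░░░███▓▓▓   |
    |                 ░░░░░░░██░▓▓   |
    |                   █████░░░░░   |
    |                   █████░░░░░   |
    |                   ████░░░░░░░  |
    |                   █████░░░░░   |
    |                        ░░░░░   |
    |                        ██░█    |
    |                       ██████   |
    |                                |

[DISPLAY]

                          ┠──┃   0 1 2 3 4 
                          ┃Ge┃0  [.]       
                          ┃·█┃             
                          ┃█·┃1       · ─ ·
                          ┃██┃             
                 ┏━━━━━━━━━━━━━━━━━━━━┓    
                 ┃ ImageViewer        ┃    
                 ┠────────────────────┨    
                 ┃                    ┃    
                 ┃       ░░░░░░░░░    ┃    
                 ┃ ░     ░░░░░░░░░    ┃    
                 ┃░░░░   ░░░░░░░░░    ┃    
                 ┃░░░░   ░░░░░░░░░    ┃    
                 ┃░░░░░               ┃━━━━


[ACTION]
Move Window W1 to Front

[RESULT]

                          ┠──┃   0 1 2 3 4 
                          ┃Ge┃0  [.]       
                          ┃·█┃             
                          ┃█·┃1       · ─ ·
                          ┃██┃             
                 ┏━━━━━━━━━━━┃2   · ─ G    
                 ┃ ImageViewe┃             
                 ┠───────────┃3            
                 ┃           ┃             
                 ┃       ░░░░┃4       S    
                 ┃ ░     ░░░░┃             
                 ┃░░░░   ░░░░┃5            
                 ┃░░░░   ░░░░┃             
                 ┃░░░░░      ┗━━━━━━━━━━━━━


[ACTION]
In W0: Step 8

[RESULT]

                          ┠──┃   0 1 2 3 4 
                          ┃Ge┃0  [.]       
                          ┃··┃             
                          ┃··┃1       · ─ ·
                          ┃··┃             
                 ┏━━━━━━━━━━━┃2   · ─ G    
                 ┃ ImageViewe┃             
                 ┠───────────┃3            
                 ┃           ┃             
                 ┃       ░░░░┃4       S    
                 ┃ ░     ░░░░┃             
                 ┃░░░░   ░░░░┃5            
                 ┃░░░░   ░░░░┃             
                 ┃░░░░░      ┗━━━━━━━━━━━━━


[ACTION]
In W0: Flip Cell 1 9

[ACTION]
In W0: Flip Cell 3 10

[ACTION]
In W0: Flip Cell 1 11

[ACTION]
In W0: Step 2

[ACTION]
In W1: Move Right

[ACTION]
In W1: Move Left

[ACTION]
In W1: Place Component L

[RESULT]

                          ┠──┃   0 1 2 3 4 
                          ┃Ge┃0  [L]       
                          ┃··┃             
                          ┃··┃1       · ─ ·
                          ┃··┃             
                 ┏━━━━━━━━━━━┃2   · ─ G    
                 ┃ ImageViewe┃             
                 ┠───────────┃3            
                 ┃           ┃             
                 ┃       ░░░░┃4       S    
                 ┃ ░     ░░░░┃             
                 ┃░░░░   ░░░░┃5            
                 ┃░░░░   ░░░░┃             
                 ┃░░░░░      ┗━━━━━━━━━━━━━


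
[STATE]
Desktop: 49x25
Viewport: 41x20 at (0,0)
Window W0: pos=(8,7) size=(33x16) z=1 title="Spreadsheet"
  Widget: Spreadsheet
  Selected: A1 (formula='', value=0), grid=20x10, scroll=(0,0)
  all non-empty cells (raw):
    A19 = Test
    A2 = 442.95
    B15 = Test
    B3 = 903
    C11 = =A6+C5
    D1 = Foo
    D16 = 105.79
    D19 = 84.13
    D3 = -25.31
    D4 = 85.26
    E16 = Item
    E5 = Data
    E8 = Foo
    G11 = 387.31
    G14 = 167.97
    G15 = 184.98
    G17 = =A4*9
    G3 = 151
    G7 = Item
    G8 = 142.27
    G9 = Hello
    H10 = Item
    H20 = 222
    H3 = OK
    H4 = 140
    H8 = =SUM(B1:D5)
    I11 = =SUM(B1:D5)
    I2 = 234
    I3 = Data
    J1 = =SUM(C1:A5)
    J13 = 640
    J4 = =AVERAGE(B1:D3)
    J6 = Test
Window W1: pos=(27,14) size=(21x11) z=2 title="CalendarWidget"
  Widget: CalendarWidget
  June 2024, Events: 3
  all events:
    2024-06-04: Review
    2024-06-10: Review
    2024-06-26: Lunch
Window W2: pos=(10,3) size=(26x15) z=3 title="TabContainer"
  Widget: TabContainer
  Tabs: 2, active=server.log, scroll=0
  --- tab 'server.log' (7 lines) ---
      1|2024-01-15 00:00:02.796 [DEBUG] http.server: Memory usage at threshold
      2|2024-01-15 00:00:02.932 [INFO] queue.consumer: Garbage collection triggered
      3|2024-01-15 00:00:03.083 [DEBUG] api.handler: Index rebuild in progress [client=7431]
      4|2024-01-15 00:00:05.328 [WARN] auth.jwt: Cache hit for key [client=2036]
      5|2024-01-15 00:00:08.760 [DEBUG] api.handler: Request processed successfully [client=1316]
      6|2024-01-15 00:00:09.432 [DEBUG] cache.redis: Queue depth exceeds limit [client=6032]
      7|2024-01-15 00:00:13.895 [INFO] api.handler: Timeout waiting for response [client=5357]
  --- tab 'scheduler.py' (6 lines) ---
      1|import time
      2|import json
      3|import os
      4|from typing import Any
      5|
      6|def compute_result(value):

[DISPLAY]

                                         
                                         
                                         
          ┏━━━━━━━━━━━━━━━━━━━━━━━━┓     
          ┃ TabContainer           ┃     
          ┠────────────────────────┨     
          ┃[server.log]│ scheduler.┃     
        ┏━┃────────────────────────┃━━━━┓
        ┃ ┃2024-01-15 00:00:02.796 ┃    ┃
        ┠─┃2024-01-15 00:00:02.932 ┃────┨
        ┃A┃2024-01-15 00:00:03.083 ┃    ┃
        ┃ ┃2024-01-15 00:00:05.328 ┃    ┃
        ┃-┃2024-01-15 00:00:08.760 ┃----┃
        ┃ ┃2024-01-15 00:00:09.432 ┃0Foo┃
        ┃ ┃2024-01-15 00:00:13.895 ┃━━━━━
        ┃ ┃                        ┃rWidg
        ┃ ┃                        ┃─────
        ┃ ┗━━━━━━━━━━━━━━━━━━━━━━━━┛e 202
        ┃  6        0      ┃Mo Tu We Th F
        ┃  7        0      ┃             


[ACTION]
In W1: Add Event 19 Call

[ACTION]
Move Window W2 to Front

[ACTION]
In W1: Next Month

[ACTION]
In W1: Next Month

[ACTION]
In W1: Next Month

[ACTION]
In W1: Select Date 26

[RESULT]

                                         
                                         
                                         
          ┏━━━━━━━━━━━━━━━━━━━━━━━━┓     
          ┃ TabContainer           ┃     
          ┠────────────────────────┨     
          ┃[server.log]│ scheduler.┃     
        ┏━┃────────────────────────┃━━━━┓
        ┃ ┃2024-01-15 00:00:02.796 ┃    ┃
        ┠─┃2024-01-15 00:00:02.932 ┃────┨
        ┃A┃2024-01-15 00:00:03.083 ┃    ┃
        ┃ ┃2024-01-15 00:00:05.328 ┃    ┃
        ┃-┃2024-01-15 00:00:08.760 ┃----┃
        ┃ ┃2024-01-15 00:00:09.432 ┃0Foo┃
        ┃ ┃2024-01-15 00:00:13.895 ┃━━━━━
        ┃ ┃                        ┃rWidg
        ┃ ┃                        ┃─────
        ┃ ┗━━━━━━━━━━━━━━━━━━━━━━━━┛mber 
        ┃  6        0      ┃Mo Tu We Th F
        ┃  7        0      ┃             


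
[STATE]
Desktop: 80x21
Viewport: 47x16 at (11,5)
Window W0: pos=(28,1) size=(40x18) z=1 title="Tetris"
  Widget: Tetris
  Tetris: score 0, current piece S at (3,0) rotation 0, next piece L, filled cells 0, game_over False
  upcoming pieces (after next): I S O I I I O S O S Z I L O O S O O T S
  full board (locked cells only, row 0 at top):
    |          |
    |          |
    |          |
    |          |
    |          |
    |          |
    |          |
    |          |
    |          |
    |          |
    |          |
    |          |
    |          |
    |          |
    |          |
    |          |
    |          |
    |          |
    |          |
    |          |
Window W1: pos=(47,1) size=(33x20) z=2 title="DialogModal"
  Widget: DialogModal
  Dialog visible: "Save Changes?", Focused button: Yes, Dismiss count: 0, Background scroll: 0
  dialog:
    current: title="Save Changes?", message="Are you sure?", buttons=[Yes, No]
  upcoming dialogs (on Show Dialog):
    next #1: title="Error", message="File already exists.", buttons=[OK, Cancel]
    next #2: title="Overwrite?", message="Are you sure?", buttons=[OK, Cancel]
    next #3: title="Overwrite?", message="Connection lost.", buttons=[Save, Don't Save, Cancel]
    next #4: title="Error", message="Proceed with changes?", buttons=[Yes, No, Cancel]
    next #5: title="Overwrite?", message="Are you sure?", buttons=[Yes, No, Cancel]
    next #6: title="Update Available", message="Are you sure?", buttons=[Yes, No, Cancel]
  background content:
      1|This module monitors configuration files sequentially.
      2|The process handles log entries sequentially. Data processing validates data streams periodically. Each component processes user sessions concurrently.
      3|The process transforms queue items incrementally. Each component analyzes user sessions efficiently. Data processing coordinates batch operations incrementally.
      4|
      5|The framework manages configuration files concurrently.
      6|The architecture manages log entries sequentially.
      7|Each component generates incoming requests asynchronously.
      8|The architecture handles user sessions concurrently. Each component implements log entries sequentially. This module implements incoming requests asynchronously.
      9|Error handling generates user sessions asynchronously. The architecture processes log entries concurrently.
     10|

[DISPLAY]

                 ┃          │  ▒    ┃The proces
                 ┃          │▒▒▒    ┃The proces
                 ┃          │       ┃          
                 ┃          │       ┃The framew
                 ┃          │       ┃The arc┌──
                 ┃          │Score: ┃Each co│ S
                 ┃          │0      ┃The arc│ A
                 ┃          │       ┃Error h│  
                 ┃          │       ┃       └──
                 ┃          │       ┃          
                 ┃          │       ┃          
                 ┃          │       ┃          
                 ┃          │       ┃          
                 ┗━━━━━━━━━━━━━━━━━━┃          
                                    ┃          
                                    ┗━━━━━━━━━━


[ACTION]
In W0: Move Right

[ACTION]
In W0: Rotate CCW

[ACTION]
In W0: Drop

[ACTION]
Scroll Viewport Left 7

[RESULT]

                        ┃          │  ▒    ┃The
                        ┃          │▒▒▒    ┃The
                        ┃          │       ┃   
                        ┃          │       ┃The
                        ┃          │       ┃The
                        ┃          │Score: ┃Eac
                        ┃          │0      ┃The
                        ┃          │       ┃Err
                        ┃          │       ┃   
                        ┃          │       ┃   
                        ┃          │       ┃   
                        ┃          │       ┃   
                        ┃          │       ┃   
                        ┗━━━━━━━━━━━━━━━━━━┃   
                                           ┃   
                                           ┗━━━


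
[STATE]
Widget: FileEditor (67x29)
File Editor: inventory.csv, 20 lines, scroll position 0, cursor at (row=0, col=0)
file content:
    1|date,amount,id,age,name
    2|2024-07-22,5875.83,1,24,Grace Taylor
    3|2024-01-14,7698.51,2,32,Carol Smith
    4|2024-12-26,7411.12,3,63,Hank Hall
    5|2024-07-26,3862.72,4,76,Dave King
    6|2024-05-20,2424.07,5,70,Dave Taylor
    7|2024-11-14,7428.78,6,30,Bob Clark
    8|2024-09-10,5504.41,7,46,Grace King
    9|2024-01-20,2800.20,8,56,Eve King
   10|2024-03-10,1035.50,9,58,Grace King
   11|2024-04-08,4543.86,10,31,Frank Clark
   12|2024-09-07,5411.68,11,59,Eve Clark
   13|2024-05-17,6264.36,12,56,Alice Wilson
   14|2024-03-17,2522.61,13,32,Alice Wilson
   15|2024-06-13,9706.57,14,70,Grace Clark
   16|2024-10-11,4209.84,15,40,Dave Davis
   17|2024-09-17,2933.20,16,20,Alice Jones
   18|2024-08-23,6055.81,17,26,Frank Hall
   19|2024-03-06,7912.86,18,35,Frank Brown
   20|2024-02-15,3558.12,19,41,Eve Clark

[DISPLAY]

█ate,amount,id,age,name                                           ▲
2024-07-22,5875.83,1,24,Grace Taylor                              █
2024-01-14,7698.51,2,32,Carol Smith                               ░
2024-12-26,7411.12,3,63,Hank Hall                                 ░
2024-07-26,3862.72,4,76,Dave King                                 ░
2024-05-20,2424.07,5,70,Dave Taylor                               ░
2024-11-14,7428.78,6,30,Bob Clark                                 ░
2024-09-10,5504.41,7,46,Grace King                                ░
2024-01-20,2800.20,8,56,Eve King                                  ░
2024-03-10,1035.50,9,58,Grace King                                ░
2024-04-08,4543.86,10,31,Frank Clark                              ░
2024-09-07,5411.68,11,59,Eve Clark                                ░
2024-05-17,6264.36,12,56,Alice Wilson                             ░
2024-03-17,2522.61,13,32,Alice Wilson                             ░
2024-06-13,9706.57,14,70,Grace Clark                              ░
2024-10-11,4209.84,15,40,Dave Davis                               ░
2024-09-17,2933.20,16,20,Alice Jones                              ░
2024-08-23,6055.81,17,26,Frank Hall                               ░
2024-03-06,7912.86,18,35,Frank Brown                              ░
2024-02-15,3558.12,19,41,Eve Clark                                ░
                                                                  ░
                                                                  ░
                                                                  ░
                                                                  ░
                                                                  ░
                                                                  ░
                                                                  ░
                                                                  ░
                                                                  ▼


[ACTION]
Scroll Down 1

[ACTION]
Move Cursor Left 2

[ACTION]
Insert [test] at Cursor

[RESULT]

test█ate,amount,id,age,name                                       ▲
2024-07-22,5875.83,1,24,Grace Taylor                              █
2024-01-14,7698.51,2,32,Carol Smith                               ░
2024-12-26,7411.12,3,63,Hank Hall                                 ░
2024-07-26,3862.72,4,76,Dave King                                 ░
2024-05-20,2424.07,5,70,Dave Taylor                               ░
2024-11-14,7428.78,6,30,Bob Clark                                 ░
2024-09-10,5504.41,7,46,Grace King                                ░
2024-01-20,2800.20,8,56,Eve King                                  ░
2024-03-10,1035.50,9,58,Grace King                                ░
2024-04-08,4543.86,10,31,Frank Clark                              ░
2024-09-07,5411.68,11,59,Eve Clark                                ░
2024-05-17,6264.36,12,56,Alice Wilson                             ░
2024-03-17,2522.61,13,32,Alice Wilson                             ░
2024-06-13,9706.57,14,70,Grace Clark                              ░
2024-10-11,4209.84,15,40,Dave Davis                               ░
2024-09-17,2933.20,16,20,Alice Jones                              ░
2024-08-23,6055.81,17,26,Frank Hall                               ░
2024-03-06,7912.86,18,35,Frank Brown                              ░
2024-02-15,3558.12,19,41,Eve Clark                                ░
                                                                  ░
                                                                  ░
                                                                  ░
                                                                  ░
                                                                  ░
                                                                  ░
                                                                  ░
                                                                  ░
                                                                  ▼


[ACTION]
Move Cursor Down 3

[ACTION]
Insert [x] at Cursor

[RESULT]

testdate,amount,id,age,name                                       ▲
2024-07-22,5875.83,1,24,Grace Taylor                              █
2024-01-14,7698.51,2,32,Carol Smith                               ░
2024x█12-26,7411.12,3,63,Hank Hall                                ░
2024-07-26,3862.72,4,76,Dave King                                 ░
2024-05-20,2424.07,5,70,Dave Taylor                               ░
2024-11-14,7428.78,6,30,Bob Clark                                 ░
2024-09-10,5504.41,7,46,Grace King                                ░
2024-01-20,2800.20,8,56,Eve King                                  ░
2024-03-10,1035.50,9,58,Grace King                                ░
2024-04-08,4543.86,10,31,Frank Clark                              ░
2024-09-07,5411.68,11,59,Eve Clark                                ░
2024-05-17,6264.36,12,56,Alice Wilson                             ░
2024-03-17,2522.61,13,32,Alice Wilson                             ░
2024-06-13,9706.57,14,70,Grace Clark                              ░
2024-10-11,4209.84,15,40,Dave Davis                               ░
2024-09-17,2933.20,16,20,Alice Jones                              ░
2024-08-23,6055.81,17,26,Frank Hall                               ░
2024-03-06,7912.86,18,35,Frank Brown                              ░
2024-02-15,3558.12,19,41,Eve Clark                                ░
                                                                  ░
                                                                  ░
                                                                  ░
                                                                  ░
                                                                  ░
                                                                  ░
                                                                  ░
                                                                  ░
                                                                  ▼


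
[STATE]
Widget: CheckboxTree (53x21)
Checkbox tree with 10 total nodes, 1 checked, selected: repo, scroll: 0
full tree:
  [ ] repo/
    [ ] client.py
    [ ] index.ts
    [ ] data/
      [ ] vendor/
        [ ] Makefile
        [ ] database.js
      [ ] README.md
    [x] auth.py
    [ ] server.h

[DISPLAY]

>[-] repo/                                           
   [ ] client.py                                     
   [ ] index.ts                                      
   [ ] data/                                         
     [ ] vendor/                                     
       [ ] Makefile                                  
       [ ] database.js                               
     [ ] README.md                                   
   [x] auth.py                                       
   [ ] server.h                                      
                                                     
                                                     
                                                     
                                                     
                                                     
                                                     
                                                     
                                                     
                                                     
                                                     
                                                     


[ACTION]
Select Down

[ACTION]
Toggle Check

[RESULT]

 [-] repo/                                           
>  [x] client.py                                     
   [ ] index.ts                                      
   [ ] data/                                         
     [ ] vendor/                                     
       [ ] Makefile                                  
       [ ] database.js                               
     [ ] README.md                                   
   [x] auth.py                                       
   [ ] server.h                                      
                                                     
                                                     
                                                     
                                                     
                                                     
                                                     
                                                     
                                                     
                                                     
                                                     
                                                     


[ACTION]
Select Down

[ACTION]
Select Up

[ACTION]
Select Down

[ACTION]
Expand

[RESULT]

 [-] repo/                                           
   [x] client.py                                     
>  [ ] index.ts                                      
   [ ] data/                                         
     [ ] vendor/                                     
       [ ] Makefile                                  
       [ ] database.js                               
     [ ] README.md                                   
   [x] auth.py                                       
   [ ] server.h                                      
                                                     
                                                     
                                                     
                                                     
                                                     
                                                     
                                                     
                                                     
                                                     
                                                     
                                                     


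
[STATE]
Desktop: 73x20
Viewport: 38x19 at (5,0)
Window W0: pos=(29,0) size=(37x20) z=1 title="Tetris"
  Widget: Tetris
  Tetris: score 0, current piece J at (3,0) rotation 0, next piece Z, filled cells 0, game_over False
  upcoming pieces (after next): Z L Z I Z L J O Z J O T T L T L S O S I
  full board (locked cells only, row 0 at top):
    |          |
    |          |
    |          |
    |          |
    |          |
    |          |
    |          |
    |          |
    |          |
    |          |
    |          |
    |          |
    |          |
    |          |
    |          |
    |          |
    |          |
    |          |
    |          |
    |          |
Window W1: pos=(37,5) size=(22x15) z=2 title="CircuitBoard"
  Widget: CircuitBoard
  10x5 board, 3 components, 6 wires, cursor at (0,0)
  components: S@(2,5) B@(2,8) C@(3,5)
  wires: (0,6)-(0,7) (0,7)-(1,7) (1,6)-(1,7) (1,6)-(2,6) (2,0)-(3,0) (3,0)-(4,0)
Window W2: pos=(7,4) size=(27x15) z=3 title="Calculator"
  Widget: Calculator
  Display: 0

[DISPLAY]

                        ┏━━━━━━━━━━━━━
                        ┃ Tetris      
                        ┠─────────────
                        ┃          │Ne
  ┏━━━━━━━━━━━━━━━━━━━━━━━━━┓      │▓▓
  ┃ Calculator              ┃   ┏━━━━━
  ┠─────────────────────────┨   ┃ Circ
  ┃                        0┃   ┠─────
  ┃┌───┬───┬───┬───┐        ┃   ┃   0 
  ┃│ 7 │ 8 │ 9 │ ÷ │        ┃   ┃0  [.
  ┃├───┼───┼───┼───┤        ┃   ┃     
  ┃│ 4 │ 5 │ 6 │ × │        ┃   ┃1    
  ┃├───┼───┼───┼───┤        ┃   ┃     
  ┃│ 1 │ 2 │ 3 │ - │        ┃   ┃2   ·
  ┃├───┼───┼───┼───┤        ┃   ┃    │
  ┃│ 0 │ . │ = │ + │        ┃   ┃3   ·
  ┃├───┼───┼───┼───┤        ┃   ┃    │
  ┃│ C │ MC│ MR│ M+│        ┃   ┃4   ·
  ┗━━━━━━━━━━━━━━━━━━━━━━━━━┛   ┃Curso


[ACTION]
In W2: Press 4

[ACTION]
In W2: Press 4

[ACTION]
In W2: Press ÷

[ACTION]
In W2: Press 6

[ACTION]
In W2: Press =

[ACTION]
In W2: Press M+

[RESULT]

                        ┏━━━━━━━━━━━━━
                        ┃ Tetris      
                        ┠─────────────
                        ┃          │Ne
  ┏━━━━━━━━━━━━━━━━━━━━━━━━━┓      │▓▓
  ┃ Calculator              ┃   ┏━━━━━
  ┠─────────────────────────┨   ┃ Circ
  ┃              7.333333333┃   ┠─────
  ┃┌───┬───┬───┬───┐        ┃   ┃   0 
  ┃│ 7 │ 8 │ 9 │ ÷ │        ┃   ┃0  [.
  ┃├───┼───┼───┼───┤        ┃   ┃     
  ┃│ 4 │ 5 │ 6 │ × │        ┃   ┃1    
  ┃├───┼───┼───┼───┤        ┃   ┃     
  ┃│ 1 │ 2 │ 3 │ - │        ┃   ┃2   ·
  ┃├───┼───┼───┼───┤        ┃   ┃    │
  ┃│ 0 │ . │ = │ + │        ┃   ┃3   ·
  ┃├───┼───┼───┼───┤        ┃   ┃    │
  ┃│ C │ MC│ MR│ M+│        ┃   ┃4   ·
  ┗━━━━━━━━━━━━━━━━━━━━━━━━━┛   ┃Curso


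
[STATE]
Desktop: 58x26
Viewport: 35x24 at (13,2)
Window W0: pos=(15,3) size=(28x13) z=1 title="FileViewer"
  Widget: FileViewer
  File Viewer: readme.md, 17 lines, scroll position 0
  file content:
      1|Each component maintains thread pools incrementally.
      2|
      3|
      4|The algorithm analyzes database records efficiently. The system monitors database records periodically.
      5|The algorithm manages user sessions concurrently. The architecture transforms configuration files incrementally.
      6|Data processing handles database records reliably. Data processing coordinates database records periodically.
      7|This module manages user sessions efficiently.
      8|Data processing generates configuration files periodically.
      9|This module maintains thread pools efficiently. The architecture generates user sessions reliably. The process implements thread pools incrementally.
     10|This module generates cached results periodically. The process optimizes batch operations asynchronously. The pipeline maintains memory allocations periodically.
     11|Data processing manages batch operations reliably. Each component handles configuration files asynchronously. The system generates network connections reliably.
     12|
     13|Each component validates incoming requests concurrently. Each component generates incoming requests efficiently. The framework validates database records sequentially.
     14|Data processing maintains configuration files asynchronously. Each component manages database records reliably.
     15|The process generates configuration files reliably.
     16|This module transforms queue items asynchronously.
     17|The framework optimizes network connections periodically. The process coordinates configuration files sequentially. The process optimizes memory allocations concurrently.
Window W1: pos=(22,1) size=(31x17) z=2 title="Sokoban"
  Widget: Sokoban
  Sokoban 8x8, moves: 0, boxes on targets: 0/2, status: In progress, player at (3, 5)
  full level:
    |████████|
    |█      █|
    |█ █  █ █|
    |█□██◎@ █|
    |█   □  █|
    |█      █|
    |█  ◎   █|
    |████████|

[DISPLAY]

         ┃ Sokoban                 
  ┏━━━━━━┠─────────────────────────
  ┃ FileV┃████████                 
  ┠──────┃█      █                 
  ┃Each c┃█ █  █ █                 
  ┃      ┃█□██◎@ █                 
  ┃      ┃█   □  █                 
  ┃The al┃█      █                 
  ┃The al┃█  ◎   █                 
  ┃Data p┃████████                 
  ┃This m┃Moves: 0  0/2            
  ┃Data p┃                         
  ┃This m┃                         
  ┗━━━━━━┃                         
         ┃                         
         ┗━━━━━━━━━━━━━━━━━━━━━━━━━
                                   
                                   
                                   
                                   
                                   
                                   
                                   
                                   


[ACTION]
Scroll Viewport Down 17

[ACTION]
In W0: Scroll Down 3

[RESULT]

         ┃ Sokoban                 
  ┏━━━━━━┠─────────────────────────
  ┃ FileV┃████████                 
  ┠──────┃█      █                 
  ┃The al┃█ █  █ █                 
  ┃The al┃█□██◎@ █                 
  ┃Data p┃█   □  █                 
  ┃This m┃█      █                 
  ┃Data p┃█  ◎   █                 
  ┃This m┃████████                 
  ┃This m┃Moves: 0  0/2            
  ┃Data p┃                         
  ┃      ┃                         
  ┗━━━━━━┃                         
         ┃                         
         ┗━━━━━━━━━━━━━━━━━━━━━━━━━
                                   
                                   
                                   
                                   
                                   
                                   
                                   
                                   
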